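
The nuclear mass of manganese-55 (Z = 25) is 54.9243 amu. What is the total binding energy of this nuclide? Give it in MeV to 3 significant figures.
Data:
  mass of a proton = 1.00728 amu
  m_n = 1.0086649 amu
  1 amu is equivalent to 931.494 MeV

Total constituent mass: 25 × 1.00728 + 30 × 1.0086649 = 55.4419470 amu
Δm = 55.4419470 − 54.9243 = 0.5176470 amu
Binding energy = Δm·c² = 0.5176470 × 931.494 MeV/amu = 482.185 MeV

482 MeV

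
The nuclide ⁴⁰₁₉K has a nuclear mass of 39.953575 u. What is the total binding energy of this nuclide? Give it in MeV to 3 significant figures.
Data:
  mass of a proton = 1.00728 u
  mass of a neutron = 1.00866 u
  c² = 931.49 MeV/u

Σm = 19·m_p + 21·m_n = 19.13832 + 21.18186 = 40.32018 u
The mass defect is 40.32018 − 39.953575 = 0.366605 u.
E_B = 0.366605 × 931.49 = 341.489 MeV

341 MeV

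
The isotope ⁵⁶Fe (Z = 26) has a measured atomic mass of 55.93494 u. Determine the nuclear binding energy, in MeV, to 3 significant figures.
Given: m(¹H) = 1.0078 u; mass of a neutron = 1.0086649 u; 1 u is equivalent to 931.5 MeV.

Σm = 26·m(¹H) + 30·m_n = 26.2028 + 30.2599470 = 56.4627470 u
Δm = 56.4627470 − 55.93494 = 0.5278070 u
Converting to energy: 0.5278070 u × 931.5 MeV/u = 491.652 MeV

492 MeV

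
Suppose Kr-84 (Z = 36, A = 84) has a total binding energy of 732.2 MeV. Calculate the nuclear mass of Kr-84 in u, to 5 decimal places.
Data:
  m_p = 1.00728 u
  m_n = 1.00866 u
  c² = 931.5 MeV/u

Mass defect = 732.2 MeV / (931.5 MeV/u) = 0.7860440 u
Constituent mass = 36(1.00728) + 48(1.00866) = 84.67776 u
Nuclear mass = 84.67776 − 0.7860440 = 83.8917160 u ≈ 83.89172 u (to 5 decimal places)

83.89172 u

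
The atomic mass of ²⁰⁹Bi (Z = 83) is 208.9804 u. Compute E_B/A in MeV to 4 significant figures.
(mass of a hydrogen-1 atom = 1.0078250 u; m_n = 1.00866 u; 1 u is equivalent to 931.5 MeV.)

7.845 MeV/nucleon

Z = 83, so N = A − Z = 209 − 83 = 126.
Mass of separated nucleons = 83(1.0078250) + 126(1.00866) = 83.6494750 + 127.09116 = 210.7406350 u
Mass defect Δm = 210.7406350 − 208.9804 = 1.7602350 u
Converting to energy: 1.7602350 u × 931.5 MeV/u = 1639.66 MeV
Dividing by A = 209 gives 7.845 MeV per nucleon.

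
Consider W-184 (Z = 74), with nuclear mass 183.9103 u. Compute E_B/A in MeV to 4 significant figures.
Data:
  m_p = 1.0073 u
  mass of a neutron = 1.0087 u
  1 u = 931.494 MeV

Z = 74, so N = A − Z = 184 − 74 = 110.
Mass of separated nucleons = 74(1.0073) + 110(1.0087) = 74.5402 + 110.9570 = 185.4972 u
Δm = 185.4972 − 183.9103 = 1.5869 u
Converting to energy: 1.5869 u × 931.494 MeV/u = 1478.19 MeV
Per nucleon: 1478.19 / 184 = 8.034 MeV

8.034 MeV/nucleon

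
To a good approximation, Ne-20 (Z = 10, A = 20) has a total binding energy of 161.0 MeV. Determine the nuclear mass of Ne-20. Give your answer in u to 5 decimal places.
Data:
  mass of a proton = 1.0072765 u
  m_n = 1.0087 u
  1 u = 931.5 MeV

19.98693 u

Mass defect = 161.0 MeV / (931.5 MeV/u) = 0.1728395 u
Constituent mass = 10(1.0072765) + 10(1.0087) = 20.1597650 u
Nuclear mass = 20.1597650 − 0.1728395 = 19.9869255 u ≈ 19.98693 u (to 5 decimal places)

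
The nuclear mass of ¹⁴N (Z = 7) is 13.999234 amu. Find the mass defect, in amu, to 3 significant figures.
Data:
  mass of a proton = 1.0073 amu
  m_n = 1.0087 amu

With 7 protons and 7 neutrons (A = 14):
Total constituent mass: 7 × 1.0073 + 7 × 1.0087 = 14.1120 amu
The mass defect is 14.1120 − 13.999234 = 0.112766 amu.

0.113 amu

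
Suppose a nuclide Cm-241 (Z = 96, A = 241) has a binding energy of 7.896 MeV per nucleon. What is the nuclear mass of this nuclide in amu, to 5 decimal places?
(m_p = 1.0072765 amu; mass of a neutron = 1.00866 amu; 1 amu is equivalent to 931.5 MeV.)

Total binding energy = 241 × 7.896 = 1902.936 MeV
Mass defect = 1902.936 MeV / (931.5 MeV/amu) = 2.0428728 amu
Constituent mass = 96(1.0072765) + 145(1.00866) = 242.9542440 amu
Nuclear mass = 242.9542440 − 2.0428728 = 240.9113712 amu ≈ 240.91137 amu (to 5 decimal places)

240.91137 amu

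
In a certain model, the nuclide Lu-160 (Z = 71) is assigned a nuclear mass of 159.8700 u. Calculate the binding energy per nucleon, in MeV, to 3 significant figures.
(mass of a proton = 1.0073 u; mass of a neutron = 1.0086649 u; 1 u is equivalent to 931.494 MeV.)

8.26 MeV/nucleon

Total constituent mass: 71 × 1.0073 + 89 × 1.0086649 = 161.2894761 u
The mass defect is 161.2894761 − 159.8700 = 1.4194761 u.
Converting to energy: 1.4194761 u × 931.494 MeV/u = 1322.23 MeV
BE/A = 1322.23 MeV / 160 = 8.264 MeV/nucleon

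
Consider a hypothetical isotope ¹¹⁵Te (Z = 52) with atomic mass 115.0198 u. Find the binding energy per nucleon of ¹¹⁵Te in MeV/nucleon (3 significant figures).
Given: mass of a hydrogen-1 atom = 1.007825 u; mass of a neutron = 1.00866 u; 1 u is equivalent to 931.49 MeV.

Z = 52, so N = A − Z = 115 − 52 = 63.
Mass of separated nucleons = 52(1.007825) + 63(1.00866) = 52.406900 + 63.54558 = 115.952480 u
Δm = 115.952480 − 115.0198 = 0.932680 u
Converting to energy: 0.932680 u × 931.49 MeV/u = 868.782 MeV
Dividing by A = 115 gives 7.5546 MeV per nucleon.

7.55 MeV/nucleon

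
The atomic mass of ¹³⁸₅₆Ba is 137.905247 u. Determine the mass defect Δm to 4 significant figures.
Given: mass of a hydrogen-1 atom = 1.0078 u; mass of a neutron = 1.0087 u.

1.245 u

Mass of separated nucleons = 56(1.0078) + 82(1.0087) = 56.4368 + 82.7134 = 139.1502 u
Δm = 139.1502 − 137.905247 = 1.244953 u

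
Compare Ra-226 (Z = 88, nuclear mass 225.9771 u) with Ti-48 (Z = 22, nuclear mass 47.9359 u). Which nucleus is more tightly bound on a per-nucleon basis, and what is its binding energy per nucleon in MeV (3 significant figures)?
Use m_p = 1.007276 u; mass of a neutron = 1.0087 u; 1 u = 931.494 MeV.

Ti-48; 8.74 MeV/nucleon

Ra-226: Σm = 88(1.007276) + 138(1.0087) = 227.840888 u; Δm = 1.863788 u; E_B = 1736.1 MeV; E_B/A = 7.682 MeV
Ti-48: Σm = 22(1.007276) + 26(1.0087) = 48.386272 u; Δm = 0.450372 u; E_B = 419.52 MeV; E_B/A = 8.740 MeV
Ti-48 has the higher binding energy per nucleon, so it is the more tightly bound nucleus.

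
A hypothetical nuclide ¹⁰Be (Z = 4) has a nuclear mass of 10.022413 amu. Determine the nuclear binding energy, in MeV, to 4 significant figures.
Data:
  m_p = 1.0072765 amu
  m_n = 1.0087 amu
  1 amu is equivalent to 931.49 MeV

Z = 4, so N = A − Z = 10 − 4 = 6.
Σm = 4·m_p + 6·m_n = 4.0291060 + 6.0522 = 10.0813060 amu
The mass defect is 10.0813060 − 10.022413 = 0.0588930 amu.
E_B = 0.0588930 × 931.49 = 54.8582 MeV

54.86 MeV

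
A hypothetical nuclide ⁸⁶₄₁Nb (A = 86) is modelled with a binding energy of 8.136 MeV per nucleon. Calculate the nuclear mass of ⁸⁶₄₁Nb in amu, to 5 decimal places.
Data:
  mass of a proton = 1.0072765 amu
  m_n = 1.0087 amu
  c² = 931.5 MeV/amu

Total binding energy = 86 × 8.136 = 699.696 MeV
Mass defect = 699.696 MeV / (931.5 MeV/amu) = 0.7511498 amu
Constituent mass = 41(1.0072765) + 45(1.0087) = 86.6898365 amu
Nuclear mass = 86.6898365 − 0.7511498 = 85.9386867 amu ≈ 85.93869 amu (to 5 decimal places)

85.93869 amu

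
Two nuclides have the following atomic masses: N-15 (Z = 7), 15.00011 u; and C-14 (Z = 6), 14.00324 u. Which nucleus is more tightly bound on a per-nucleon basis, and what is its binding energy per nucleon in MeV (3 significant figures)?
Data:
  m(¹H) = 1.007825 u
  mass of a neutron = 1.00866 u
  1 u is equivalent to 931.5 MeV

N-15; 7.70 MeV/nucleon

N-15: Σm = 7(1.007825) + 8(1.00866) = 15.124055 u; Δm = 0.123945 u; E_B = 115.45 MeV; E_B/A = 7.697 MeV
C-14: Σm = 6(1.007825) + 8(1.00866) = 14.116230 u; Δm = 0.112990 u; E_B = 105.25 MeV; E_B/A = 7.518 MeV
N-15 has the higher binding energy per nucleon, so it is the more tightly bound nucleus.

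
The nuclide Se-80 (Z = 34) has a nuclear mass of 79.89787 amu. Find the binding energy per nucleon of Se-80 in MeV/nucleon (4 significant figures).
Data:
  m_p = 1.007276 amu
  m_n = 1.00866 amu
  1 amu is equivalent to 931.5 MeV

The nucleus contains 34 protons and 80 − 34 = 46 neutrons.
Σm = 34·m_p + 46·m_n = 34.247384 + 46.39836 = 80.645744 amu
The mass defect is 80.645744 − 79.89787 = 0.747874 amu.
Binding energy = Δm·c² = 0.747874 × 931.5 MeV/amu = 696.645 MeV
BE/A = 696.645 MeV / 80 = 8.708 MeV/nucleon

8.708 MeV/nucleon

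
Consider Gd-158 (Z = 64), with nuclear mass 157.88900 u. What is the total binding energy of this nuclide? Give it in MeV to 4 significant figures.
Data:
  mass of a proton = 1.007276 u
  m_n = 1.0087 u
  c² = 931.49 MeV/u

Z = 64, so N = A − Z = 158 − 64 = 94.
Σm = 64·m_p + 94·m_n = 64.465664 + 94.8178 = 159.283464 u
The mass defect is 159.283464 − 157.88900 = 1.394464 u.
Converting to energy: 1.394464 u × 931.49 MeV/u = 1298.93 MeV

1299 MeV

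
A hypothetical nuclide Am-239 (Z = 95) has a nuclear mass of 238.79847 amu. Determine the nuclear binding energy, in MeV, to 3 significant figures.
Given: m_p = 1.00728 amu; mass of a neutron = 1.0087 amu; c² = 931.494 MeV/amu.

The nucleus contains 95 protons and 239 − 95 = 144 neutrons.
Σm = 95·m_p + 144·m_n = 95.69160 + 145.2528 = 240.94440 amu
Δm = 240.94440 − 238.79847 = 2.14593 amu
Converting to energy: 2.14593 amu × 931.494 MeV/amu = 1998.92 MeV

2000 MeV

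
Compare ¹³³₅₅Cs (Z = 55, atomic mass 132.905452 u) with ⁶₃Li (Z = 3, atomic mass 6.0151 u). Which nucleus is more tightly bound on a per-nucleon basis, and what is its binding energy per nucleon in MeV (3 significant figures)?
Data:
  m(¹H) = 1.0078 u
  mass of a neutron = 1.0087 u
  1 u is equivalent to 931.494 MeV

¹³³₅₅Cs: Σm = 55(1.0078) + 78(1.0087) = 134.1076 u; Δm = 1.202148 u; E_B = 1119.8 MeV; E_B/A = 8.420 MeV
⁶₃Li: Σm = 3(1.0078) + 3(1.0087) = 6.0495 u; Δm = 0.0344 u; E_B = 32.043 MeV; E_B/A = 5.341 MeV
¹³³₅₅Cs has the higher binding energy per nucleon, so it is the more tightly bound nucleus.

¹³³₅₅Cs; 8.42 MeV/nucleon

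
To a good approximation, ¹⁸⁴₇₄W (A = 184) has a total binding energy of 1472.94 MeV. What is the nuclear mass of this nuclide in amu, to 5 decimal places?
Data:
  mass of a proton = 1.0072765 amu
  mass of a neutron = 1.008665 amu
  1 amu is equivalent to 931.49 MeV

Mass defect = 1472.94 MeV / (931.49 MeV/amu) = 1.5812730 amu
Constituent mass = 74(1.0072765) + 110(1.008665) = 185.4916110 amu
Nuclear mass = 185.4916110 − 1.5812730 = 183.9103380 amu ≈ 183.91034 amu (to 5 decimal places)

183.91034 amu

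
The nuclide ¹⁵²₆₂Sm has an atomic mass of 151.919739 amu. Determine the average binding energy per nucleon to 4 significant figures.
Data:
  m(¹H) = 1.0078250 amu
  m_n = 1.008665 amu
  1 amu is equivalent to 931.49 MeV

8.244 MeV/nucleon

Total constituent mass: 62 × 1.0078250 + 90 × 1.008665 = 153.2650000 amu
Mass defect Δm = 153.2650000 − 151.919739 = 1.3452610 amu
Binding energy = Δm·c² = 1.3452610 × 931.49 MeV/amu = 1253.10 MeV
Dividing by A = 152 gives 8.244 MeV per nucleon.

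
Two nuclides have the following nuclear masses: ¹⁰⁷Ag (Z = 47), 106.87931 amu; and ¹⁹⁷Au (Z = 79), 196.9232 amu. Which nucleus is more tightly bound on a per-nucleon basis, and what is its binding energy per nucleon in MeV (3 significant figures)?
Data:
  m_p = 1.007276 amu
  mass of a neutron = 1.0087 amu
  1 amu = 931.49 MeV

¹⁰⁷Ag: Σm = 47(1.007276) + 60(1.0087) = 107.863972 amu; Δm = 0.984662 amu; E_B = 917.20 MeV; E_B/A = 8.572 MeV
¹⁹⁷Au: Σm = 79(1.007276) + 118(1.0087) = 198.601404 amu; Δm = 1.678204 amu; E_B = 1563.2 MeV; E_B/A = 7.935 MeV
¹⁰⁷Ag has the higher binding energy per nucleon, so it is the more tightly bound nucleus.

¹⁰⁷Ag; 8.57 MeV/nucleon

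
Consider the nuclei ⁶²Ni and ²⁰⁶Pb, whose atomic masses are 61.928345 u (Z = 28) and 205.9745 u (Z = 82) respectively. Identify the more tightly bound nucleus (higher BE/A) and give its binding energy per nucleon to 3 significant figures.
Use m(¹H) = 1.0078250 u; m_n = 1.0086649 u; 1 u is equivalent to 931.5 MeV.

⁶²Ni: Σm = 28(1.0078250) + 34(1.0086649) = 62.5137066 u; Δm = 0.5853616 u; E_B = 545.264 MeV; E_B/A = 8.7946 MeV
²⁰⁶Pb: Σm = 82(1.0078250) + 124(1.0086649) = 207.7160976 u; Δm = 1.7415976 u; E_B = 1622.3 MeV; E_B/A = 7.875 MeV
⁶²Ni has the higher binding energy per nucleon, so it is the more tightly bound nucleus.

⁶²Ni; 8.79 MeV/nucleon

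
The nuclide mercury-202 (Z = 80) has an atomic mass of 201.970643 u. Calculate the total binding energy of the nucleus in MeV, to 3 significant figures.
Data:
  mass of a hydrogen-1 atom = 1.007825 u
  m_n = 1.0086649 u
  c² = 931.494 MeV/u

Mass of separated nucleons = 80(1.007825) + 122(1.0086649) = 80.626000 + 123.0571178 = 203.6831178 u
Δm = 203.6831178 − 201.970643 = 1.7124748 u
Converting to energy: 1.7124748 u × 931.494 MeV/u = 1595.16 MeV

1600 MeV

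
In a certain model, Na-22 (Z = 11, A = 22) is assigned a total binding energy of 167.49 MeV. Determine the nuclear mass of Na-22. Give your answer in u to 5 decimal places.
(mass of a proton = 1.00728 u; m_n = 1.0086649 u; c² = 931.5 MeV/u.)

Mass defect = 167.49 MeV / (931.5 MeV/u) = 0.1798068 u
Constituent mass = 11(1.00728) + 11(1.0086649) = 22.1753939 u
Nuclear mass = 22.1753939 − 0.1798068 = 21.9955871 u ≈ 21.99559 u (to 5 decimal places)

21.99559 u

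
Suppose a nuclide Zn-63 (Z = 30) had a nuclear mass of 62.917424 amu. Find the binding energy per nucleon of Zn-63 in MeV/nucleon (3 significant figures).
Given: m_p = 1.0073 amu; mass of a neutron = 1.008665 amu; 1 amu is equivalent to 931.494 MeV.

8.69 MeV/nucleon

Z = 30, so N = A − Z = 63 − 30 = 33.
Total constituent mass: 30 × 1.0073 + 33 × 1.008665 = 63.504945 amu
Δm = 63.504945 − 62.917424 = 0.587521 amu
Binding energy = Δm·c² = 0.587521 × 931.494 MeV/amu = 547.272 MeV
Dividing by A = 63 gives 8.687 MeV per nucleon.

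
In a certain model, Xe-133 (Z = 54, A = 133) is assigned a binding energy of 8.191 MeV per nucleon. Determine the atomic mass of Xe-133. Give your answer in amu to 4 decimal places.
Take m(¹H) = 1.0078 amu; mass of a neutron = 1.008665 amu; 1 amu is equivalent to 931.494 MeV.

Total binding energy = 133 × 8.191 = 1089.403 MeV
Mass defect = 1089.403 MeV / (931.494 MeV/amu) = 1.169522 amu
Constituent mass = 54(1.0078) + 79(1.008665) = 134.105735 amu
Atomic mass = 134.105735 − 1.169522 = 132.936213 amu ≈ 132.9362 amu (to 4 decimal places)

132.9362 amu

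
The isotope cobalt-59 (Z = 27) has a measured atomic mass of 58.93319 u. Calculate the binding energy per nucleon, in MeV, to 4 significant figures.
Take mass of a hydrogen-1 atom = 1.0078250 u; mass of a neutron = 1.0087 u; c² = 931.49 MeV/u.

Total constituent mass: 27 × 1.0078250 + 32 × 1.0087 = 59.4896750 u
Δm = 59.4896750 − 58.93319 = 0.5564850 u
Converting to energy: 0.5564850 u × 931.49 MeV/u = 518.360 MeV
BE/A = 518.360 MeV / 59 = 8.786 MeV/nucleon

8.786 MeV/nucleon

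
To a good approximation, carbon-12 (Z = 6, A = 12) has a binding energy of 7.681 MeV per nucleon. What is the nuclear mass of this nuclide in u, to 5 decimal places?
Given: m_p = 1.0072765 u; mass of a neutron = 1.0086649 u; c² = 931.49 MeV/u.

Total binding energy = 12 × 7.681 = 92.172 MeV
Mass defect = 92.172 MeV / (931.49 MeV/u) = 0.0989511 u
Constituent mass = 6(1.0072765) + 6(1.0086649) = 12.0956484 u
Nuclear mass = 12.0956484 − 0.0989511 = 11.9966973 u ≈ 11.99670 u (to 5 decimal places)

11.99670 u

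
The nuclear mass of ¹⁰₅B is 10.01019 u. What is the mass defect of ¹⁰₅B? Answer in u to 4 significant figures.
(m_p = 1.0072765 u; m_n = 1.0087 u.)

Σm = 5·m_p + 5·m_n = 5.0363825 + 5.0435 = 10.0798825 u
The mass defect is 10.0798825 − 10.01019 = 0.0696925 u.

0.06969 u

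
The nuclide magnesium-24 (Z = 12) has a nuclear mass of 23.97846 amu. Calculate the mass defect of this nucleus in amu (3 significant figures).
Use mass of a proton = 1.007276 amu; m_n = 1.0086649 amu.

0.213 amu

With 12 protons and 12 neutrons (A = 24):
Σm = 12·m_p + 12·m_n = 12.087312 + 12.1039788 = 24.1912908 amu
Δm = 24.1912908 − 23.97846 = 0.2128308 amu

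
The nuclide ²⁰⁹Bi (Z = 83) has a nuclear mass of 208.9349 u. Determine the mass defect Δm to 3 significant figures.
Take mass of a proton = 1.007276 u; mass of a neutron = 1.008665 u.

1.76 u

Z = 83, so N = A − Z = 209 − 83 = 126.
Total constituent mass: 83 × 1.007276 + 126 × 1.008665 = 210.695698 u
The mass defect is 210.695698 − 208.9349 = 1.760798 u.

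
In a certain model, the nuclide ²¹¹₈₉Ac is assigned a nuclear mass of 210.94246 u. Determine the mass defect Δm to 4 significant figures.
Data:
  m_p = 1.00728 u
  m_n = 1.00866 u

1.762 u

Z = 89, so N = A − Z = 211 − 89 = 122.
Total constituent mass: 89 × 1.00728 + 122 × 1.00866 = 212.70444 u
Δm = 212.70444 − 210.94246 = 1.76198 u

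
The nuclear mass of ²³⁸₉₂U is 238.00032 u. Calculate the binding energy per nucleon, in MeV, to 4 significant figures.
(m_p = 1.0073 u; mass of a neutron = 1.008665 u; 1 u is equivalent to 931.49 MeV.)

7.579 MeV/nucleon

Σm = 92·m_p + 146·m_n = 92.6716 + 147.265090 = 239.936690 u
The mass defect is 239.936690 − 238.00032 = 1.936370 u.
Converting to energy: 1.936370 u × 931.49 MeV/u = 1803.71 MeV
BE/A = 1803.71 MeV / 238 = 7.579 MeV/nucleon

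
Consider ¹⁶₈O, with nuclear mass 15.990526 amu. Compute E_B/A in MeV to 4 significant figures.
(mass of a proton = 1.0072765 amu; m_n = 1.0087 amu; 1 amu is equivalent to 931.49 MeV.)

7.993 MeV/nucleon

Σm = 8·m_p + 8·m_n = 8.0582120 + 8.0696 = 16.1278120 amu
The mass defect is 16.1278120 − 15.990526 = 0.1372860 amu.
Binding energy = Δm·c² = 0.1372860 × 931.49 MeV/amu = 127.881 MeV
BE/A = 127.881 MeV / 16 = 7.993 MeV/nucleon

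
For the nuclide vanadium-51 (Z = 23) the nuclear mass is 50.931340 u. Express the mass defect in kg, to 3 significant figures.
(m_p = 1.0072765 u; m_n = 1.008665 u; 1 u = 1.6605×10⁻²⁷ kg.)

Z = 23, so N = A − Z = 51 − 23 = 28.
Total constituent mass: 23 × 1.0072765 + 28 × 1.008665 = 51.4099795 u
Mass defect Δm = 51.4099795 − 50.931340 = 0.4786395 u
In SI units: 0.4786395 u × 1.6605×10⁻²⁷ kg/u = 7.9478e-28 kg

7.95e-28 kg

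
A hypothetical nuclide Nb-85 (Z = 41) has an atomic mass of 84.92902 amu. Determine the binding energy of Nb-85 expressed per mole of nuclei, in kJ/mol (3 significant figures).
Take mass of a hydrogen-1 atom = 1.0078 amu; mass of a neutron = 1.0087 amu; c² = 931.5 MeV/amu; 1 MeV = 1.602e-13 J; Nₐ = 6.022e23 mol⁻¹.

6.95e+10 kJ/mol

Σm = 41·m(¹H) + 44·m_n = 41.3198 + 44.3828 = 85.7026 amu
Mass defect Δm = 85.7026 − 84.92902 = 0.77358 amu
E_B = 0.77358 × 931.5 = 720.590 MeV
Per nucleus in joules: 720.590 MeV × 1.602e-13 J/MeV = 1.1544e-10 J
Per mole: 1.1544e-10 J × 6.022e23 mol⁻¹ = 6.9518e+13 J/mol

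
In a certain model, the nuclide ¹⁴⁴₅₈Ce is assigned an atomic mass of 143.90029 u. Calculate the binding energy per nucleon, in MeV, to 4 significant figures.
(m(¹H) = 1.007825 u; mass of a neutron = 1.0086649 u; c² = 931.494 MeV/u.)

The nucleus contains 58 protons and 144 − 58 = 86 neutrons.
Σm = 58·m(¹H) + 86·m_n = 58.453850 + 86.7451814 = 145.1990314 u
Δm = 145.1990314 − 143.90029 = 1.2987414 u
Converting to energy: 1.2987414 u × 931.494 MeV/u = 1209.77 MeV
Dividing by A = 144 gives 8.401 MeV per nucleon.

8.401 MeV/nucleon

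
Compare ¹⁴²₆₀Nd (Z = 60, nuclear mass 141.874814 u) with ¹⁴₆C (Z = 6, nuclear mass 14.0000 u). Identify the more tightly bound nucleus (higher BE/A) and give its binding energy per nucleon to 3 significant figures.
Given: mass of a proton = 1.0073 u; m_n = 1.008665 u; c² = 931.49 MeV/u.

¹⁴²₆₀Nd: Σm = 60(1.0073) + 82(1.008665) = 143.148530 u; Δm = 1.273716 u; E_B = 1186.45 MeV; E_B/A = 8.355 MeV
¹⁴₆C: Σm = 6(1.0073) + 8(1.008665) = 14.113120 u; Δm = 0.113120 u; E_B = 105.37 MeV; E_B/A = 7.526 MeV
¹⁴²₆₀Nd has the higher binding energy per nucleon, so it is the more tightly bound nucleus.

¹⁴²₆₀Nd; 8.36 MeV/nucleon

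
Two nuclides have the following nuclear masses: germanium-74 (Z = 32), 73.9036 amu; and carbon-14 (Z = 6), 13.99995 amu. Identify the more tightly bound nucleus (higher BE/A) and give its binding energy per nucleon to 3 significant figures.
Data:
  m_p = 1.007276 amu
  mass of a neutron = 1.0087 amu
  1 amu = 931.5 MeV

germanium-74; 8.74 MeV/nucleon

germanium-74: Σm = 32(1.007276) + 42(1.0087) = 74.598232 amu; Δm = 0.694632 amu; E_B = 647.05 MeV; E_B/A = 8.744 MeV
carbon-14: Σm = 6(1.007276) + 8(1.0087) = 14.113256 amu; Δm = 0.113306 amu; E_B = 105.54 MeV; E_B/A = 7.539 MeV
germanium-74 has the higher binding energy per nucleon, so it is the more tightly bound nucleus.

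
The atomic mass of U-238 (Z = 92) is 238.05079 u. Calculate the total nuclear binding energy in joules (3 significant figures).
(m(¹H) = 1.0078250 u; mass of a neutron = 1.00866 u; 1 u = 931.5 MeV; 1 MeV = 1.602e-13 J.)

2.89e-10 J

The nucleus contains 92 protons and 238 − 92 = 146 neutrons.
Mass of separated nucleons = 92(1.0078250) + 146(1.00866) = 92.7199000 + 147.26436 = 239.9842600 u
Mass defect Δm = 239.9842600 − 238.05079 = 1.9334700 u
Converting to energy: 1.9334700 u × 931.5 MeV/u = 1801.03 MeV
In joules: 1801.03 MeV × 1.602e-13 J/MeV = 2.8853e-10 J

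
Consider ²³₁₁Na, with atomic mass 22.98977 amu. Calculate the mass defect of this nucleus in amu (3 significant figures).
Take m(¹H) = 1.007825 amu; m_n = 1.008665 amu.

0.200 amu

Mass of separated nucleons = 11(1.007825) + 12(1.008665) = 11.086075 + 12.103980 = 23.190055 amu
Δm = 23.190055 − 22.98977 = 0.200285 amu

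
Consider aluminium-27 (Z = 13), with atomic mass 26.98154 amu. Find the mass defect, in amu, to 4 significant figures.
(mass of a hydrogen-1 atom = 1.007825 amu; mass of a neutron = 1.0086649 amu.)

The nucleus contains 13 protons and 27 − 13 = 14 neutrons.
Σm = 13·m(¹H) + 14·m_n = 13.101725 + 14.1213086 = 27.2230336 amu
The mass defect is 27.2230336 − 26.98154 = 0.2414936 amu.

0.2415 amu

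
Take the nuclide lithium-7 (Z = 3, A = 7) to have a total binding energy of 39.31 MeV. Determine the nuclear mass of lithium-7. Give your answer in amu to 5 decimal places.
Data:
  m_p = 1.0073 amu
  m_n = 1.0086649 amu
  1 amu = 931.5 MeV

7.01436 amu

Mass defect = 39.31 MeV / (931.5 MeV/amu) = 0.0422008 amu
Constituent mass = 3(1.0073) + 4(1.0086649) = 7.0565596 amu
Nuclear mass = 7.0565596 − 0.0422008 = 7.0143588 amu ≈ 7.01436 amu (to 5 decimal places)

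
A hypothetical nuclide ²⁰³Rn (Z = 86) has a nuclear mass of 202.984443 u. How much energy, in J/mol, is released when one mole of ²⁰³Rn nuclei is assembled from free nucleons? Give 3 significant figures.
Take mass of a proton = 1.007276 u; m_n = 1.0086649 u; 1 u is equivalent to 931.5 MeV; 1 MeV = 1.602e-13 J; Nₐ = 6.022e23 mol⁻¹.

1.49e+14 J/mol

Total constituent mass: 86 × 1.007276 + 117 × 1.0086649 = 204.6395293 u
Mass defect Δm = 204.6395293 − 202.984443 = 1.6550863 u
Converting to energy: 1.6550863 u × 931.5 MeV/u = 1541.71 MeV
Per nucleus in joules: 1541.71 MeV × 1.602e-13 J/MeV = 2.4698e-10 J
Per mole: 2.4698e-10 J × 6.022e23 mol⁻¹ = 1.4873e+14 J/mol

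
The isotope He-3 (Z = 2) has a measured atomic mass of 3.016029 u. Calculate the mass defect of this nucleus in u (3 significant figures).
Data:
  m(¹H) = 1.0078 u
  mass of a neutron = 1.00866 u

0.00823 u

The nucleus contains 2 protons and 3 − 2 = 1 neutrons.
Total constituent mass: 2 × 1.0078 + 1 × 1.00866 = 3.02426 u
Mass defect Δm = 3.02426 − 3.016029 = 0.008231 u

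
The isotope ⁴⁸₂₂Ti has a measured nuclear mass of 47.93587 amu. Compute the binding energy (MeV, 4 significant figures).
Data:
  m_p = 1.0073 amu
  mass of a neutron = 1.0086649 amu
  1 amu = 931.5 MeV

Z = 22, so N = A − Z = 48 − 22 = 26.
Σm = 22·m_p + 26·m_n = 22.1606 + 26.2252874 = 48.3858874 amu
Δm = 48.3858874 − 47.93587 = 0.4500174 amu
Converting to energy: 0.4500174 amu × 931.5 MeV/amu = 419.191 MeV

419.2 MeV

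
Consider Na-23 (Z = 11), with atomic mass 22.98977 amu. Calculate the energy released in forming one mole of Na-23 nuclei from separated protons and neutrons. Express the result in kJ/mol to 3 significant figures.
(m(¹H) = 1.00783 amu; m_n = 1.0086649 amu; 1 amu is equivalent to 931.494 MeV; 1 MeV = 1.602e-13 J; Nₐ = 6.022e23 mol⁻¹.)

1.80e+10 kJ/mol

The nucleus contains 11 protons and 23 − 11 = 12 neutrons.
Mass of separated nucleons = 11(1.00783) + 12(1.0086649) = 11.08613 + 12.1039788 = 23.1901088 amu
Mass defect Δm = 23.1901088 − 22.98977 = 0.2003388 amu
Binding energy = Δm·c² = 0.2003388 × 931.494 MeV/amu = 186.614 MeV
Per nucleus in joules: 186.614 MeV × 1.602e-13 J/MeV = 2.9896e-11 J
Per mole: 2.9896e-11 J × 6.022e23 mol⁻¹ = 1.8003e+13 J/mol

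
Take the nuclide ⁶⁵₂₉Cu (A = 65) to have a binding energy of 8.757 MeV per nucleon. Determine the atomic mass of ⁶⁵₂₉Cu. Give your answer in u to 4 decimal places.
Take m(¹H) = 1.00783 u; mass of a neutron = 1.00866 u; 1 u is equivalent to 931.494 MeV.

Total binding energy = 65 × 8.757 = 569.205 MeV
Mass defect = 569.205 MeV / (931.494 MeV/u) = 0.611067 u
Constituent mass = 29(1.00783) + 36(1.00866) = 65.53883 u
Atomic mass = 65.53883 − 0.611067 = 64.927763 u ≈ 64.9278 u (to 4 decimal places)

64.9278 u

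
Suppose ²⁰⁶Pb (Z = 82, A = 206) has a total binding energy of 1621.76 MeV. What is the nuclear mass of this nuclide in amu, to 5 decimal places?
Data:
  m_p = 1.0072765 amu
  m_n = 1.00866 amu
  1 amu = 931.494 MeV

205.92948 amu

Mass defect = 1621.76 MeV / (931.494 MeV/amu) = 1.7410311 amu
Constituent mass = 82(1.0072765) + 124(1.00866) = 207.6705130 amu
Nuclear mass = 207.6705130 − 1.7410311 = 205.9294819 amu ≈ 205.92948 amu (to 5 decimal places)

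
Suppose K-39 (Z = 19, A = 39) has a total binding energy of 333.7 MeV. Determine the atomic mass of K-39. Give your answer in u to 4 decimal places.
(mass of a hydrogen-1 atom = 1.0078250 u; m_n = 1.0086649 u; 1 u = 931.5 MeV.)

Mass defect = 333.7 MeV / (931.5 MeV/u) = 0.358239 u
Constituent mass = 19(1.0078250) + 20(1.0086649) = 39.3219730 u
Atomic mass = 39.3219730 − 0.358239 = 38.9637340 u ≈ 38.9637 u (to 4 decimal places)

38.9637 u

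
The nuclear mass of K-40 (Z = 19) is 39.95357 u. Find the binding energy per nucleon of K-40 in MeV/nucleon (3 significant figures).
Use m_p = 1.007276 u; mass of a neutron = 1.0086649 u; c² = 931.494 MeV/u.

8.54 MeV/nucleon

Total constituent mass: 19 × 1.007276 + 21 × 1.0086649 = 40.3202069 u
Δm = 40.3202069 − 39.95357 = 0.3666369 u
E_B = 0.3666369 × 931.494 = 341.520 MeV
Dividing by A = 40 gives 8.538 MeV per nucleon.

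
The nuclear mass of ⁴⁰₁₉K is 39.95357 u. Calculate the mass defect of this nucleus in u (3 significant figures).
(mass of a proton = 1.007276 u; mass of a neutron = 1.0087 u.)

0.367 u

Mass of separated nucleons = 19(1.007276) + 21(1.0087) = 19.138244 + 21.1827 = 40.320944 u
Δm = 40.320944 − 39.95357 = 0.367374 u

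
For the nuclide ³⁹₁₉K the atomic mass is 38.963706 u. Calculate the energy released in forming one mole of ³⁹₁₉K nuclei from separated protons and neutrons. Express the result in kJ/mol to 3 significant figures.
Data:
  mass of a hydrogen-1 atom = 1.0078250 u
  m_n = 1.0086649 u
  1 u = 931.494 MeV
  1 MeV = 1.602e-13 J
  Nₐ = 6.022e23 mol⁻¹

Total constituent mass: 19 × 1.0078250 + 20 × 1.0086649 = 39.3219730 u
Δm = 39.3219730 − 38.963706 = 0.3582670 u
E_B = 0.3582670 × 931.494 = 333.724 MeV
Per nucleus in joules: 333.724 MeV × 1.602e-13 J/MeV = 5.3463e-11 J
Per mole: 5.3463e-11 J × 6.022e23 mol⁻¹ = 3.2195e+13 J/mol

3.22e+10 kJ/mol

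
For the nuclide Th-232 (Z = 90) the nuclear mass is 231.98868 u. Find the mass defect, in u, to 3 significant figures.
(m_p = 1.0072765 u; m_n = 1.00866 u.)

1.90 u

Total constituent mass: 90 × 1.0072765 + 142 × 1.00866 = 233.8846050 u
The mass defect is 233.8846050 − 231.98868 = 1.8959250 u.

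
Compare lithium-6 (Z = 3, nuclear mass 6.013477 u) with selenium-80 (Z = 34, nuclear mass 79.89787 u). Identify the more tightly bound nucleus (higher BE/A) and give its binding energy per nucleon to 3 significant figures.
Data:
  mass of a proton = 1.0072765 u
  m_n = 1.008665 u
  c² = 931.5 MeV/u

selenium-80; 8.71 MeV/nucleon

lithium-6: Σm = 3(1.0072765) + 3(1.008665) = 6.0478245 u; Δm = 0.0343475 u; E_B = 31.9947 MeV; E_B/A = 5.332 MeV
selenium-80: Σm = 34(1.0072765) + 46(1.008665) = 80.6459910 u; Δm = 0.7481210 u; E_B = 696.87 MeV; E_B/A = 8.711 MeV
selenium-80 has the higher binding energy per nucleon, so it is the more tightly bound nucleus.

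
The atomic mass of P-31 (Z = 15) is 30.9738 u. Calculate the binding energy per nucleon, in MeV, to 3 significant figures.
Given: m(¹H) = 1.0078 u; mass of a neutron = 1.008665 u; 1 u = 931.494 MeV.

8.47 MeV/nucleon

Mass of separated nucleons = 15(1.0078) + 16(1.008665) = 15.1170 + 16.138640 = 31.255640 u
Mass defect Δm = 31.255640 − 30.9738 = 0.281840 u
Binding energy = Δm·c² = 0.281840 × 931.494 MeV/u = 262.532 MeV
BE/A = 262.532 MeV / 31 = 8.469 MeV/nucleon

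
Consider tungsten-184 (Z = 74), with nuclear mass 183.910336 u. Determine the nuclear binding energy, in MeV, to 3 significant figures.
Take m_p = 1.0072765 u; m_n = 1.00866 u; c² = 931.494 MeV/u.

Z = 74, so N = A − Z = 184 − 74 = 110.
Total constituent mass: 74 × 1.0072765 + 110 × 1.00866 = 185.4910610 u
Mass defect Δm = 185.4910610 − 183.910336 = 1.5807250 u
Converting to energy: 1.5807250 u × 931.494 MeV/u = 1472.44 MeV

1470 MeV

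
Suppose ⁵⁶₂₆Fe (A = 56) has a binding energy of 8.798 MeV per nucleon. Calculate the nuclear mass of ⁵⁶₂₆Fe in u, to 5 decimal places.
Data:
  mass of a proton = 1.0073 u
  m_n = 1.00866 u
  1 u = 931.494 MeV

Total binding energy = 56 × 8.798 = 492.688 MeV
Mass defect = 492.688 MeV / (931.494 MeV/u) = 0.5289224 u
Constituent mass = 26(1.0073) + 30(1.00866) = 56.44960 u
Nuclear mass = 56.44960 − 0.5289224 = 55.9206776 u ≈ 55.92068 u (to 5 decimal places)

55.92068 u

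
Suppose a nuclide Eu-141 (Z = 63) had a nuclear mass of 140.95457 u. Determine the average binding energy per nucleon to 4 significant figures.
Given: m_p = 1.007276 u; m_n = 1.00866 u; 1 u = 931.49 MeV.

7.791 MeV/nucleon

Z = 63, so N = A − Z = 141 − 63 = 78.
Mass of separated nucleons = 63(1.007276) + 78(1.00866) = 63.458388 + 78.67548 = 142.133868 u
Mass defect Δm = 142.133868 − 140.95457 = 1.179298 u
Converting to energy: 1.179298 u × 931.49 MeV/u = 1098.50 MeV
Per nucleon: 1098.50 / 141 = 7.791 MeV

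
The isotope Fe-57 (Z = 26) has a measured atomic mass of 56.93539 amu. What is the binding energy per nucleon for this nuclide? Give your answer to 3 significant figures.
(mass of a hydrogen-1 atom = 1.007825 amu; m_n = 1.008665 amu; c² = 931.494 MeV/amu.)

The nucleus contains 26 protons and 57 − 26 = 31 neutrons.
Σm = 26·m(¹H) + 31·m_n = 26.203450 + 31.268615 = 57.472065 amu
Mass defect Δm = 57.472065 − 56.93539 = 0.536675 amu
E_B = 0.536675 × 931.494 = 499.910 MeV
Per nucleon: 499.910 / 57 = 8.770 MeV

8.77 MeV/nucleon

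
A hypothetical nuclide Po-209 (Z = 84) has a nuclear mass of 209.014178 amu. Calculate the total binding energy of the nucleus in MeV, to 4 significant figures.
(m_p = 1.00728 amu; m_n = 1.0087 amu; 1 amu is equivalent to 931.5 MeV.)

1569 MeV

Z = 84, so N = A − Z = 209 − 84 = 125.
Mass of separated nucleons = 84(1.00728) + 125(1.0087) = 84.61152 + 126.0875 = 210.69902 amu
The mass defect is 210.69902 − 209.014178 = 1.684842 amu.
Converting to energy: 1.684842 amu × 931.5 MeV/amu = 1569.43 MeV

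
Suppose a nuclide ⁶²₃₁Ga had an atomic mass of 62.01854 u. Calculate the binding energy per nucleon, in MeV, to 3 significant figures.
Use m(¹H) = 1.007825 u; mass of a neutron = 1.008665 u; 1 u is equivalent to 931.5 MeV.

Mass of separated nucleons = 31(1.007825) + 31(1.008665) = 31.242575 + 31.268615 = 62.511190 u
Mass defect Δm = 62.511190 − 62.01854 = 0.492650 u
Converting to energy: 0.492650 u × 931.5 MeV/u = 458.903 MeV
BE/A = 458.903 MeV / 62 = 7.402 MeV/nucleon

7.40 MeV/nucleon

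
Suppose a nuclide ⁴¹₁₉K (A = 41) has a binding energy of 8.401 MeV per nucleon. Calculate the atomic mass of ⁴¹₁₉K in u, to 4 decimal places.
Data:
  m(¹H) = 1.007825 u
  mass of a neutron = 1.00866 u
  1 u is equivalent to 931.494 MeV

40.9694 u

Total binding energy = 41 × 8.401 = 344.441 MeV
Mass defect = 344.441 MeV / (931.494 MeV/u) = 0.369773 u
Constituent mass = 19(1.007825) + 22(1.00866) = 41.339195 u
Atomic mass = 41.339195 − 0.369773 = 40.969422 u ≈ 40.9694 u (to 4 decimal places)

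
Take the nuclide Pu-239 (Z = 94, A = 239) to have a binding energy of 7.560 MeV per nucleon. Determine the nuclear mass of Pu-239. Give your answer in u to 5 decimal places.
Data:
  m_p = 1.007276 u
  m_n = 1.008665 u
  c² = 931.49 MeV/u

239.00064 u

Total binding energy = 239 × 7.560 = 1806.840 MeV
Mass defect = 1806.840 MeV / (931.49 MeV/u) = 1.9397310 u
Constituent mass = 94(1.007276) + 145(1.008665) = 240.940369 u
Nuclear mass = 240.940369 − 1.9397310 = 239.0006380 u ≈ 239.00064 u (to 5 decimal places)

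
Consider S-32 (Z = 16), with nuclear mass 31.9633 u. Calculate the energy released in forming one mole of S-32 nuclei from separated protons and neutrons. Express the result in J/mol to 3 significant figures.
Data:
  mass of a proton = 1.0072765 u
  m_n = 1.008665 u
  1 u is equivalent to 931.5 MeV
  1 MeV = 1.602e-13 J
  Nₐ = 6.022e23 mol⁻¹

Σm = 16·m_p + 16·m_n = 16.1164240 + 16.138640 = 32.2550640 u
Δm = 32.2550640 − 31.9633 = 0.2917640 u
Converting to energy: 0.2917640 u × 931.5 MeV/u = 271.778 MeV
Per nucleus in joules: 271.778 MeV × 1.602e-13 J/MeV = 4.3539e-11 J
Per mole: 4.3539e-11 J × 6.022e23 mol⁻¹ = 2.6219e+13 J/mol

2.62e+13 J/mol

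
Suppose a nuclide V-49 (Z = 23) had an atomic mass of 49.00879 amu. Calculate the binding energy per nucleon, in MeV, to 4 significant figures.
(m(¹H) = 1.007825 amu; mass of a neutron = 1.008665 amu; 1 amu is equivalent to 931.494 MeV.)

7.537 MeV/nucleon

The nucleus contains 23 protons and 49 − 23 = 26 neutrons.
Σm = 23·m(¹H) + 26·m_n = 23.179975 + 26.225290 = 49.405265 amu
The mass defect is 49.405265 − 49.00879 = 0.396475 amu.
E_B = 0.396475 × 931.494 = 369.314 MeV
Per nucleon: 369.314 / 49 = 7.537 MeV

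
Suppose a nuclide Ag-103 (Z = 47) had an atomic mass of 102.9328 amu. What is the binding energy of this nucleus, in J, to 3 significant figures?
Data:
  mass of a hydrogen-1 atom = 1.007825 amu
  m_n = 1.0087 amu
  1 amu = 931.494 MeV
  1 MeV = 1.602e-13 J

1.38e-10 J

Z = 47, so N = A − Z = 103 − 47 = 56.
Mass of separated nucleons = 47(1.007825) + 56(1.0087) = 47.367775 + 56.4872 = 103.854975 amu
Mass defect Δm = 103.854975 − 102.9328 = 0.922175 amu
E_B = 0.922175 × 931.494 = 859.000 MeV
In joules: 859.000 MeV × 1.602e-13 J/MeV = 1.3761e-10 J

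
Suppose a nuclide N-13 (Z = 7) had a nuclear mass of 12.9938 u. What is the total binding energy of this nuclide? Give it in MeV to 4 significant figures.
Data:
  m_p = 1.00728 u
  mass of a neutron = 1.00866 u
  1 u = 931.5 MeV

The nucleus contains 7 protons and 13 − 7 = 6 neutrons.
Mass of separated nucleons = 7(1.00728) + 6(1.00866) = 7.05096 + 6.05196 = 13.10292 u
Mass defect Δm = 13.10292 − 12.9938 = 0.10912 u
Binding energy = Δm·c² = 0.10912 × 931.5 MeV/u = 101.645 MeV

101.6 MeV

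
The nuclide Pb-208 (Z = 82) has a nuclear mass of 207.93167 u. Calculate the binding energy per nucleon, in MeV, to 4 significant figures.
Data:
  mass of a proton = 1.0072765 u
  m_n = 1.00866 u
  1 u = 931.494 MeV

Total constituent mass: 82 × 1.0072765 + 126 × 1.00866 = 209.6878330 u
Δm = 209.6878330 − 207.93167 = 1.7561630 u
Converting to energy: 1.7561630 u × 931.494 MeV/u = 1635.86 MeV
Per nucleon: 1635.86 / 208 = 7.865 MeV

7.865 MeV/nucleon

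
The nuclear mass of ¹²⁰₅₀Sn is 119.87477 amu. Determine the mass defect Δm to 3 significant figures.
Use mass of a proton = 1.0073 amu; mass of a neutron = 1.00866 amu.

Z = 50, so N = A − Z = 120 − 50 = 70.
Total constituent mass: 50 × 1.0073 + 70 × 1.00866 = 120.97120 amu
Mass defect Δm = 120.97120 − 119.87477 = 1.09643 amu

1.10 amu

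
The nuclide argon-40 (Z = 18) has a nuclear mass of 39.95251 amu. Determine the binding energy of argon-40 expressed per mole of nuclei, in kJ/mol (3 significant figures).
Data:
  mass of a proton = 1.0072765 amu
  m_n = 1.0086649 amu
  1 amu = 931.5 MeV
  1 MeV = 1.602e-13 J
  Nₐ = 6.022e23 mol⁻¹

3.32e+10 kJ/mol

The nucleus contains 18 protons and 40 − 18 = 22 neutrons.
Total constituent mass: 18 × 1.0072765 + 22 × 1.0086649 = 40.3216048 amu
Δm = 40.3216048 − 39.95251 = 0.3690948 amu
Converting to energy: 0.3690948 amu × 931.5 MeV/amu = 343.812 MeV
Per nucleus in joules: 343.812 MeV × 1.602e-13 J/MeV = 5.5079e-11 J
Per mole: 5.5079e-11 J × 6.022e23 mol⁻¹ = 3.3169e+13 J/mol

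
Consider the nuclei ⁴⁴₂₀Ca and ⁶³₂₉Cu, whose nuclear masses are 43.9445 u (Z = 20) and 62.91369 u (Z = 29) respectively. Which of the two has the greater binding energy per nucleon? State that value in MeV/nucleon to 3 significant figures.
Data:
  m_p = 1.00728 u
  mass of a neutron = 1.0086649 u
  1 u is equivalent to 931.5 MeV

⁴⁴₂₀Ca: Σm = 20(1.00728) + 24(1.0086649) = 44.3535576 u; Δm = 0.4090576 u; E_B = 381.04 MeV; E_B/A = 8.660 MeV
⁶³₂₉Cu: Σm = 29(1.00728) + 34(1.0086649) = 63.5057266 u; Δm = 0.5920366 u; E_B = 551.48 MeV; E_B/A = 8.754 MeV
⁶³₂₉Cu has the higher binding energy per nucleon, so it is the more tightly bound nucleus.

⁶³₂₉Cu; 8.75 MeV/nucleon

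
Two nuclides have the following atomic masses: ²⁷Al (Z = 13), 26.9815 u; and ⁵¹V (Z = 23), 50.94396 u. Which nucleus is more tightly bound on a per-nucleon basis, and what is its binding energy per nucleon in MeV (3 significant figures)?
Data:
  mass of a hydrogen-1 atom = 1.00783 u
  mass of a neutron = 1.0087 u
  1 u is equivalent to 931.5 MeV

²⁷Al: Σm = 13(1.00783) + 14(1.0087) = 27.22359 u; Δm = 0.24209 u; E_B = 225.51 MeV; E_B/A = 8.352 MeV
⁵¹V: Σm = 23(1.00783) + 28(1.0087) = 51.42369 u; Δm = 0.47973 u; E_B = 446.87 MeV; E_B/A = 8.762 MeV
⁵¹V has the higher binding energy per nucleon, so it is the more tightly bound nucleus.

⁵¹V; 8.76 MeV/nucleon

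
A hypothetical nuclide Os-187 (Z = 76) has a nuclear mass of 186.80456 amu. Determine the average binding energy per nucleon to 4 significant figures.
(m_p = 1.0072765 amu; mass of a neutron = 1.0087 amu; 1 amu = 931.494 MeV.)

8.539 MeV/nucleon

The nucleus contains 76 protons and 187 − 76 = 111 neutrons.
Total constituent mass: 76 × 1.0072765 + 111 × 1.0087 = 188.5187140 amu
Δm = 188.5187140 − 186.80456 = 1.7141540 amu
E_B = 1.7141540 × 931.494 = 1596.72 MeV
BE/A = 1596.72 MeV / 187 = 8.539 MeV/nucleon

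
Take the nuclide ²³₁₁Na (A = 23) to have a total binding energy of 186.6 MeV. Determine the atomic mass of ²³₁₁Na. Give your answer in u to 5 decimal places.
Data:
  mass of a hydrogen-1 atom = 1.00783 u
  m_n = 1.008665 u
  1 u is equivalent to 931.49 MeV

22.98979 u

Mass defect = 186.6 MeV / (931.49 MeV/u) = 0.2003242 u
Constituent mass = 11(1.00783) + 12(1.008665) = 23.190110 u
Atomic mass = 23.190110 − 0.2003242 = 22.9897858 u ≈ 22.98979 u (to 5 decimal places)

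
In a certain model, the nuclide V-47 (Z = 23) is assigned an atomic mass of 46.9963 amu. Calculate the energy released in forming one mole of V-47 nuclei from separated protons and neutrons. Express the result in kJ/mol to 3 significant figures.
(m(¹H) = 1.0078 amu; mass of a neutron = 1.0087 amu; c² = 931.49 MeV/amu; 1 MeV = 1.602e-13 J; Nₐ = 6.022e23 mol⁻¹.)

3.52e+10 kJ/mol

Mass of separated nucleons = 23(1.0078) + 24(1.0087) = 23.1794 + 24.2088 = 47.3882 amu
Mass defect Δm = 47.3882 − 46.9963 = 0.3919 amu
Binding energy = Δm·c² = 0.3919 × 931.49 MeV/amu = 365.051 MeV
Per nucleus in joules: 365.051 MeV × 1.602e-13 J/MeV = 5.8481e-11 J
Per mole: 5.8481e-11 J × 6.022e23 mol⁻¹ = 3.5217e+13 J/mol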